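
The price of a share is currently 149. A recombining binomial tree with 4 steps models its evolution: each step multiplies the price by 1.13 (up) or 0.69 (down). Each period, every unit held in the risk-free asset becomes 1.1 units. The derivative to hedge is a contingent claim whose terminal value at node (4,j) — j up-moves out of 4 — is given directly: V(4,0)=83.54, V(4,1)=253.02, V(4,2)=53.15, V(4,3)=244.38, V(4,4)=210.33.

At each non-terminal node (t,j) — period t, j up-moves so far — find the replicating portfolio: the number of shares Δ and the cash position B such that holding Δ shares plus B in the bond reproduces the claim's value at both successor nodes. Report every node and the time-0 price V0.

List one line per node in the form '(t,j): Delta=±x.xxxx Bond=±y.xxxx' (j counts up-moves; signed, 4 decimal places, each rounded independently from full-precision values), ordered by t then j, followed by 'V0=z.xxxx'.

(0,0): Delta=0.0444 Bond=139.6141
(1,0): Delta=2.5839 Bond=-107.5171
(1,1): Delta=-0.0691 Bond=172.6798
(2,0): Delta=-5.0878 Bond=425.9550
(2,1): Delta=2.9267 Bond=-158.0900
(2,2): Delta=-0.2030 Bond=215.4140
(3,0): Delta=7.8692 Bond=-165.6686
(3,1): Delta=-5.6667 Bond=514.9568
(3,2): Delta=3.3106 Bond=-224.3031
(3,3): Delta=-0.3600 Bond=270.7060
V0=146.2226

No-arbitrage ⇒ martingale measure with p* = (R−d)/(u−d) = 0.9318.
Terminal payoffs: V(4,0)=83.5400, V(4,1)=253.0200, V(4,2)=53.1500, V(4,3)=244.3800, V(4,4)=210.3300
  t=3,j=0: stock 48.9478 → up 55.3111 (V=253.0200), down 33.7740 (V=83.5400). Price 219.5132; hedge Δ=7.8692, bond B=-165.6686.
  t=3,j=1: stock 80.1610 → up 90.5819 (V=53.1500), down 55.3111 (V=253.0200). Price 60.7068; hedge Δ=-5.6667, bond B=514.9568.
  t=3,j=2: stock 131.2781 → up 148.3442 (V=244.3800), down 90.5819 (V=53.1500). Price 210.3105; hedge Δ=3.3106, bond B=-224.3031.
  t=3,j=3: stock 214.9917 → up 242.9406 (V=210.3300), down 148.3442 (V=244.3800). Price 193.3196; hedge Δ=-0.3600, bond B=270.7060.
  t=2,j=0: stock 70.9389 → up 80.1610 (V=60.7068), down 48.9478 (V=219.5132). Price 65.0314; hedge Δ=-5.0878, bond B=425.9550.
  t=2,j=1: stock 116.1753 → up 131.2781 (V=210.3105), down 80.1610 (V=60.7068). Price 181.9184; hedge Δ=2.9267, bond B=-158.0900.
  t=2,j=2: stock 190.2581 → up 214.9917 (V=193.3196), down 131.2781 (V=210.3105). Price 176.7983; hedge Δ=-0.2030, bond B=215.4140.
  t=1,j=0: stock 102.8100 → up 116.1753 (V=181.9184), down 70.9389 (V=65.0314). Price 158.1353; hedge Δ=2.5839, bond B=-107.5171.
  t=1,j=1: stock 168.3700 → up 190.2581 (V=176.7983), down 116.1753 (V=181.9184). Price 161.0431; hedge Δ=-0.0691, bond B=172.6798.
  t=0,j=0: stock 149.0000 → up 168.3700 (V=161.0431), down 102.8100 (V=158.1353). Price 146.2226; hedge Δ=0.0444, bond B=139.6141.
Check: Δ(0,0)·S0 + B(0,0) = 146.2226 = V0.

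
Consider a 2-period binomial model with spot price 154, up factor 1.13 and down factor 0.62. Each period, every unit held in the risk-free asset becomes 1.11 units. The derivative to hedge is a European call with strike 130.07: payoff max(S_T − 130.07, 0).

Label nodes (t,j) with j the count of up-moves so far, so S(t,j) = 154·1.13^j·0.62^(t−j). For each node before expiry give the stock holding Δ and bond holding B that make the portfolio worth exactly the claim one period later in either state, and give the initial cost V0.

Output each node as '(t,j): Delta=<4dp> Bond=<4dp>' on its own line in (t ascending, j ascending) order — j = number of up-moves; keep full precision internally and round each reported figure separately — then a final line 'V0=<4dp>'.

No-arbitrage ⇒ martingale measure with p* = (R−d)/(u−d) = 0.9608.
Terminal payoffs: V(2,0)=0.0000, V(2,1)=0.0000, V(2,2)=66.5726
  t=1,j=0: stock 95.4800 → up 107.8924 (V=0.0000), down 59.1976 (V=0.0000). Price 0.0000; hedge Δ=0.0000, bond B=0.0000.
  t=1,j=1: stock 174.0200 → up 196.6426 (V=66.5726), down 107.8924 (V=0.0000). Price 57.6233; hedge Δ=0.7501, bond B=-72.9112.
  t=0,j=0: stock 154.0000 → up 174.0200 (V=57.6233), down 95.4800 (V=0.0000). Price 49.8771; hedge Δ=0.7337, bond B=-63.1098.
Check: Δ(0,0)·S0 + B(0,0) = 49.8771 = V0.

(0,0): Delta=0.7337 Bond=-63.1098
(1,0): Delta=0.0000 Bond=0.0000
(1,1): Delta=0.7501 Bond=-72.9112
V0=49.8771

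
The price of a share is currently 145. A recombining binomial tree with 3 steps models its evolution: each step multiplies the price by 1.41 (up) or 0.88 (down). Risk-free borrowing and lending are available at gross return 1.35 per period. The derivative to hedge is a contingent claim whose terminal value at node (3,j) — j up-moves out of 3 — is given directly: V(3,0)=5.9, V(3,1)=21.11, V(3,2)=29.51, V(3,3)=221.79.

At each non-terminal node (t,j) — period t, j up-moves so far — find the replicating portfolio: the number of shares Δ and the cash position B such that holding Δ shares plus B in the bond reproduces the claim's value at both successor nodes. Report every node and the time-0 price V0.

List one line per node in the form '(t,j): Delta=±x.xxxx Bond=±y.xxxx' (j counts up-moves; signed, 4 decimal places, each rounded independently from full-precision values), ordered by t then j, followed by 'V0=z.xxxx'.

No-arbitrage ⇒ martingale measure with p* = (R−d)/(u−d) = 0.8868.
Payoff layer (t=3): V(3,0)=5.9000, V(3,1)=21.1100, V(3,2)=29.5100, V(3,3)=221.7900
  t=2,j=0: stock 112.2880 → up 158.3261 (V=21.1100), down 98.8134 (V=5.9000). Price 14.3616; hedge Δ=0.2556, bond B=-14.3365.
  t=2,j=1: stock 179.9160 → up 253.6816 (V=29.5100), down 158.3261 (V=21.1100). Price 21.1549; hedge Δ=0.0881, bond B=5.3058.
  t=2,j=2: stock 288.2745 → up 406.4670 (V=221.7900), down 253.6816 (V=29.5100). Price 148.1648; hedge Δ=1.2585, bond B=-214.6277.
  t=1,j=0: stock 127.6000 → up 179.9160 (V=21.1549), down 112.2880 (V=14.3616). Price 15.1006; hedge Δ=0.1005, bond B=2.2831.
  t=1,j=1: stock 204.4500 → up 288.2745 (V=148.1648), down 179.9160 (V=21.1549). Price 99.1010; hedge Δ=1.1721, bond B=-140.5404.
  t=0,j=0: stock 145.0000 → up 204.4500 (V=99.1010), down 127.6000 (V=15.1006). Price 66.3641; hedge Δ=1.0930, bond B=-92.1272.
Check: Δ(0,0)·S0 + B(0,0) = 66.3641 = V0.

(0,0): Delta=1.0930 Bond=-92.1272
(1,0): Delta=0.1005 Bond=2.2831
(1,1): Delta=1.1721 Bond=-140.5404
(2,0): Delta=0.2556 Bond=-14.3365
(2,1): Delta=0.0881 Bond=5.3058
(2,2): Delta=1.2585 Bond=-214.6277
V0=66.3641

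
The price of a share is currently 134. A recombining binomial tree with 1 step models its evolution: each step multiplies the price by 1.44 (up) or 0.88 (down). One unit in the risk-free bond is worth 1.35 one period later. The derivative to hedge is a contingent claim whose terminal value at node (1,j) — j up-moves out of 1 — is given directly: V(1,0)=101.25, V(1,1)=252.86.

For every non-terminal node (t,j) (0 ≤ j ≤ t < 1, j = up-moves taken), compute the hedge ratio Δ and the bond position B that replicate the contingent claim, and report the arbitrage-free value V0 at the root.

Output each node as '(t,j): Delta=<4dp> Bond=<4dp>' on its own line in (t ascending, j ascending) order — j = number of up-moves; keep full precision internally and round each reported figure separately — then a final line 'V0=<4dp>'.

Since d<R<u, set p* = (R−d)/(u−d) = 0.8393; price each node as the discounted p*-expectation of its children.
Payoff layer (t=1): V(1,0)=101.2500, V(1,1)=252.8600
(0,0): S=134.0000. Δ = (V_up−V_dn)/(S_up−S_dn) = (252.8600−101.2500)/(192.9600−117.9200) = 2.0204. V = [p*·252.8600 + (1−p*)·101.2500]/1.35 = 169.2549. B = V − Δ·S = -101.4772.
Check: Δ(0,0)·S0 + B(0,0) = 169.2549 = V0.

(0,0): Delta=2.0204 Bond=-101.4772
V0=169.2549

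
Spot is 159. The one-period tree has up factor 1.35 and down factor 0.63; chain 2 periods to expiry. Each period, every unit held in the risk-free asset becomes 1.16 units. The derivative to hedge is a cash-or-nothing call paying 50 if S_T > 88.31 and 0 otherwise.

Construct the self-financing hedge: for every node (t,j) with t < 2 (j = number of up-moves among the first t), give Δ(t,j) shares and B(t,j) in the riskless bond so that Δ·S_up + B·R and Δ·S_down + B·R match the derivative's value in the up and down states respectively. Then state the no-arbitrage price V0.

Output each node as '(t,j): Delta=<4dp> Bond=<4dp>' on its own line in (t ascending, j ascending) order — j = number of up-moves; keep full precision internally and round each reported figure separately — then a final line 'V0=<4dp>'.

Since d<R<u, set p* = (R−d)/(u−d) = 0.7361; price each node as the discounted p*-expectation of its children.
Terminal payoffs: V(2,0)=0.0000, V(2,1)=50.0000, V(2,2)=50.0000
  t=1,j=0: stock 100.1700 → up 135.2295 (V=50.0000), down 63.1071 (V=0.0000). Price 31.7289; hedge Δ=0.6933, bond B=-37.7155.
  t=1,j=1: stock 214.6500 → up 289.7775 (V=50.0000), down 135.2295 (V=50.0000). Price 43.1034; hedge Δ=0.0000, bond B=43.1034.
  t=0,j=0: stock 159.0000 → up 214.6500 (V=43.1034), down 100.1700 (V=31.7289). Price 34.5706; hedge Δ=0.0994, bond B=18.7726.
Root portfolio cost Δ·159+B reproduces V0=34.5706.

(0,0): Delta=0.0994 Bond=18.7726
(1,0): Delta=0.6933 Bond=-37.7155
(1,1): Delta=0.0000 Bond=43.1034
V0=34.5706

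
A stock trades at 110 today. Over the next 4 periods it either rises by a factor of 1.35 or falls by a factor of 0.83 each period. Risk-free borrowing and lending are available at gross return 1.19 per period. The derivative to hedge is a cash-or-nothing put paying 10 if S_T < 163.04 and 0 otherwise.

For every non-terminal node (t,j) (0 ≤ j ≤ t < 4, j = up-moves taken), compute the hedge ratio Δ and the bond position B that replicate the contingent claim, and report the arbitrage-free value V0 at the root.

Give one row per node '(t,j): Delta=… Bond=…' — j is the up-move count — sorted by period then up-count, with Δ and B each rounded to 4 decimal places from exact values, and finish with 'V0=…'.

No-arbitrage ⇒ martingale measure with p* = (R−d)/(u−d) = 0.6923.
At expiry t=4: V(4,0)=10.0000, V(4,1)=10.0000, V(4,2)=10.0000, V(4,3)=0.0000, V(4,4)=0.0000
(3,0): S=62.8966. Δ = (V_up−V_dn)/(S_up−S_dn) = (10.0000−10.0000)/(84.9104−52.2042) = 0.0000. V = [p*·10.0000 + (1−p*)·10.0000]/1.19 = 8.4034. B = V − Δ·S = 8.4034.
(3,1): S=102.3016. Δ = (V_up−V_dn)/(S_up−S_dn) = (10.0000−10.0000)/(138.1072−84.9104) = 0.0000. V = [p*·10.0000 + (1−p*)·10.0000]/1.19 = 8.4034. B = V − Δ·S = 8.4034.
(3,2): S=166.3942. Δ = (V_up−V_dn)/(S_up−S_dn) = (0.0000−10.0000)/(224.6322−138.1072) = -0.1156. V = [p*·0.0000 + (1−p*)·10.0000]/1.19 = 2.5856. B = V − Δ·S = 21.8164.
(3,3): S=270.6413. Δ = (V_up−V_dn)/(S_up−S_dn) = (0.0000−0.0000)/(365.3657−224.6322) = 0.0000. V = [p*·0.0000 + (1−p*)·0.0000]/1.19 = 0.0000. B = V − Δ·S = 0.0000.
(2,0): S=75.7790. Δ = (V_up−V_dn)/(S_up−S_dn) = (8.4034−8.4034)/(102.3016−62.8966) = 0.0000. V = [p*·8.4034 + (1−p*)·8.4034]/1.19 = 7.0616. B = V − Δ·S = 7.0616.
(2,1): S=123.2550. Δ = (V_up−V_dn)/(S_up−S_dn) = (2.5856−8.4034)/(166.3942−102.3016) = -0.0908. V = [p*·2.5856 + (1−p*)·8.4034]/1.19 = 3.6771. B = V − Δ·S = 14.8650.
(2,2): S=200.4750. Δ = (V_up−V_dn)/(S_up−S_dn) = (0.0000−2.5856)/(270.6413−166.3942) = -0.0248. V = [p*·0.0000 + (1−p*)·2.5856]/1.19 = 0.6686. B = V − Δ·S = 5.6410.
(1,0): S=91.3000. Δ = (V_up−V_dn)/(S_up−S_dn) = (3.6771−7.0616)/(123.2550−75.7790) = -0.0713. V = [p*·3.6771 + (1−p*)·7.0616]/1.19 = 3.9651. B = V − Δ·S = 10.4739.
(1,1): S=148.5000. Δ = (V_up−V_dn)/(S_up−S_dn) = (0.6686−3.6771)/(200.4750−123.2550) = -0.0390. V = [p*·0.6686 + (1−p*)·3.6771]/1.19 = 1.3397. B = V − Δ·S = 7.1253.
(0,0): S=110.0000. Δ = (V_up−V_dn)/(S_up−S_dn) = (1.3397−3.9651)/(148.5000−91.3000) = -0.0459. V = [p*·1.3397 + (1−p*)·3.9651]/1.19 = 1.8046. B = V − Δ·S = 6.8535.
Self-financing check: at every node Δ·S+B equals the discounted successor values.

(0,0): Delta=-0.0459 Bond=6.8535
(1,0): Delta=-0.0713 Bond=10.4739
(1,1): Delta=-0.0390 Bond=7.1253
(2,0): Delta=0.0000 Bond=7.0616
(2,1): Delta=-0.0908 Bond=14.8650
(2,2): Delta=-0.0248 Bond=5.6410
(3,0): Delta=0.0000 Bond=8.4034
(3,1): Delta=0.0000 Bond=8.4034
(3,2): Delta=-0.1156 Bond=21.8164
(3,3): Delta=0.0000 Bond=0.0000
V0=1.8046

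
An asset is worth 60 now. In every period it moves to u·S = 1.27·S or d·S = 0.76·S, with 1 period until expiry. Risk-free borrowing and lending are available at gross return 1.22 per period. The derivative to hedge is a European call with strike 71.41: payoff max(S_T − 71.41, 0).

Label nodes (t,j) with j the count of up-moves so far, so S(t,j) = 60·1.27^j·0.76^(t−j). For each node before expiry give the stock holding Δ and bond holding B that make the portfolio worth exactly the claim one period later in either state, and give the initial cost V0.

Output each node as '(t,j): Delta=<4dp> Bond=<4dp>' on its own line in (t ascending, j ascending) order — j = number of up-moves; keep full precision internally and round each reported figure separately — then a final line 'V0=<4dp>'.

(0,0): Delta=0.1565 Bond=-5.8509
V0=3.5413

The replicating-portfolio and risk-neutral prices coincide; use p* = (1.22−0.76)/(1.27−0.76) = 0.9020 for the latter.
At expiry t=1: V(1,0)=0.0000, V(1,1)=4.7900
Node (0,0) S=60.0000: V=(p*·4.7900+(1−p*)·0.0000)/1.22=3.5413; Δ=(4.7900−0.0000)/(76.2000−45.6000)=0.1565; B=V−Δ·S=-5.8509
Self-financing check: at every node Δ·S+B equals the discounted successor values.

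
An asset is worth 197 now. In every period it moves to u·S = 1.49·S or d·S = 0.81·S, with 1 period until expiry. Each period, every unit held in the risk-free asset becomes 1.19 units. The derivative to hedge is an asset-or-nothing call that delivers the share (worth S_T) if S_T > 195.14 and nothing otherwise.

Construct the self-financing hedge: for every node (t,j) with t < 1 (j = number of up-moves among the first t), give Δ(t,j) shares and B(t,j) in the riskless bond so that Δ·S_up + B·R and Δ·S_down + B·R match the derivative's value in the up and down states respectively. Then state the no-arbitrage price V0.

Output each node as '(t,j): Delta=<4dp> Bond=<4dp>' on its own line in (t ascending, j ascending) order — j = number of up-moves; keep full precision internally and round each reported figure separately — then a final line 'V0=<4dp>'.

Since d<R<u, set p* = (R−d)/(u−d) = 0.5588; price each node as the discounted p*-expectation of its children.
Terminal payoffs: V(1,0)=0.0000, V(1,1)=293.5300
(0,0): S=197.0000. Δ = (V_up−V_dn)/(S_up−S_dn) = (293.5300−0.0000)/(293.5300−159.5700) = 2.1912. V = [p*·293.5300 + (1−p*)·0.0000]/1.19 = 137.8416. B = V − Δ·S = -293.8202.
The time-0 hedge costs 137.8416, which is the no-arbitrage price.

(0,0): Delta=2.1912 Bond=-293.8202
V0=137.8416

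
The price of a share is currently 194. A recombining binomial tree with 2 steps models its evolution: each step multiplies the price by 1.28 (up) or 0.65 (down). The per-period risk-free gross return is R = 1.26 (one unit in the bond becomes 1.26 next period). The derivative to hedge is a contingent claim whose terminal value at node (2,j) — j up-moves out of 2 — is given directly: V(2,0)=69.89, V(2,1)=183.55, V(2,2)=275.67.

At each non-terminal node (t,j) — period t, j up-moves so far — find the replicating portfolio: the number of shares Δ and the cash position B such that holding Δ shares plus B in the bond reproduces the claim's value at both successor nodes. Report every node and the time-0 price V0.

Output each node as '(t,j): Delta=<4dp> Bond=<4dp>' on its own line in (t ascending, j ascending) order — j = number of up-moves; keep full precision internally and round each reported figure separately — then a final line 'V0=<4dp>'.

(0,0): Delta=0.6026 Bond=53.0309
(1,0): Delta=1.4307 Bond=-37.6018
(1,1): Delta=0.5888 Bond=70.2425
V0=169.9417

Under the risk-neutral measure, an up-move has probability p* = (R−d)/(u−d) = 0.9683 and values discount at R = 1.26.
Terminal values V(2,·): V(2,0)=69.8900, V(2,1)=183.5500, V(2,2)=275.6700
Node (1,0) S=126.1000: V=(p*·183.5500+(1−p*)·69.8900)/1.26=142.8109; Δ=(183.5500−69.8900)/(161.4080−81.9650)=1.4307; B=V−Δ·S=-37.6018
Node (1,1) S=248.3200: V=(p*·275.6700+(1−p*)·183.5500)/1.26=216.4647; Δ=(275.6700−183.5500)/(317.8496−161.4080)=0.5888; B=V−Δ·S=70.2425
Node (0,0) S=194.0000: V=(p*·216.4647+(1−p*)·142.8109)/1.26=169.9417; Δ=(216.4647−142.8109)/(248.3200−126.1000)=0.6026; B=V−Δ·S=53.0309
Check: Δ(0,0)·S0 + B(0,0) = 169.9417 = V0.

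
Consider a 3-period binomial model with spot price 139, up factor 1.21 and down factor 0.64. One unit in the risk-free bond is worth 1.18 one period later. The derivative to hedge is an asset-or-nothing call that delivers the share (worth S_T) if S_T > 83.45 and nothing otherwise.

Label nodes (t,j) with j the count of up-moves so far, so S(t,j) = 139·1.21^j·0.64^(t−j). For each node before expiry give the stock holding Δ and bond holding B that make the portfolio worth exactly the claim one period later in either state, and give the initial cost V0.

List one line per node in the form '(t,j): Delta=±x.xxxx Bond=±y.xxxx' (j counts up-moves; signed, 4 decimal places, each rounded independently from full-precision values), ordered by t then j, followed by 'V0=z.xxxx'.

(0,0): Delta=1.0615 Bond=-8.8761
(1,0): Delta=2.0622 Bond=-99.5006
(1,1): Delta=1.0321 Bond=-5.5278
(2,0): Delta=0.0000 Bond=0.0000
(2,1): Delta=2.1228 Bond=-123.9335
(2,2): Delta=1.0000 Bond=0.0000
V0=138.6667

Risk-neutral probability p* = (R−d)/(u−d) = (1.18−0.64)/(1.21−0.64) = 0.9474.
Terminal payoffs: V(3,0)=0.0000, V(3,1)=0.0000, V(3,2)=130.2463, V(3,3)=246.2470
Node (2,0) S=56.9344: V=(p*·0.0000+(1−p*)·0.0000)/1.18=0.0000; Δ=(0.0000−0.0000)/(68.8906−36.4380)=0.0000; B=V−Δ·S=0.0000
Node (2,1) S=107.6416: V=(p*·130.2463+(1−p*)·0.0000)/1.18=104.5689; Δ=(130.2463−0.0000)/(130.2463−68.8906)=2.1228; B=V−Δ·S=-123.9335
Node (2,2) S=203.5099: V=(p*·246.2470+(1−p*)·130.2463)/1.18=203.5099; Δ=(246.2470−130.2463)/(246.2470−130.2463)=1.0000; B=V−Δ·S=0.0000
Node (1,0) S=88.9600: V=(p*·104.5689+(1−p*)·0.0000)/1.18=83.9536; Δ=(104.5689−0.0000)/(107.6416−56.9344)=2.0622; B=V−Δ·S=-99.5006
Node (1,1) S=168.1900: V=(p*·203.5099+(1−p*)·104.5689)/1.18=168.0529; Δ=(203.5099−104.5689)/(203.5099−107.6416)=1.0321; B=V−Δ·S=-5.5278
Node (0,0) S=139.0000: V=(p*·168.0529+(1−p*)·83.9536)/1.18=138.6667; Δ=(168.0529−83.9536)/(168.1900−88.9600)=1.0615; B=V−Δ·S=-8.8761
The time-0 hedge costs 138.6667, which is the no-arbitrage price.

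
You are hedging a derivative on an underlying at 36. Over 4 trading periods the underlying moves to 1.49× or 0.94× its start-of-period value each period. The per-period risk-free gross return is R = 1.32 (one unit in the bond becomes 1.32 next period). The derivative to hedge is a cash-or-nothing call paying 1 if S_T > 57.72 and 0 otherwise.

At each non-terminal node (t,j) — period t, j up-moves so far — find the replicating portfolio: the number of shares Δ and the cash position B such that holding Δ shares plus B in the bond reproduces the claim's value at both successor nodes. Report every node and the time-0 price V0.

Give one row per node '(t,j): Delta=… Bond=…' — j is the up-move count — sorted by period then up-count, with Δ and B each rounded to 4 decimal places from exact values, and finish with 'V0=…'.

(0,0): Delta=0.0043 Bond=0.1430
(1,0): Delta=0.0132 Bond=-0.1098
(1,1): Delta=0.0019 Bond=0.3223
(2,0): Delta=0.0299 Bond=-0.6777
(2,1): Delta=0.0084 Bond=0.0933
(2,2): Delta=0.0000 Bond=0.5739
(3,0): Delta=0.0000 Bond=0.0000
(3,1): Delta=0.0384 Bond=-1.2948
(3,2): Delta=0.0000 Bond=0.7576
(3,3): Delta=0.0000 Bond=0.7576
V0=0.2995

Risk-neutral probability p* = (R−d)/(u−d) = (1.32−0.94)/(1.49−0.94) = 0.6909.
Terminal values V(4,·): V(4,0)=0.0000, V(4,1)=0.0000, V(4,2)=1.0000, V(4,3)=1.0000, V(4,4)=1.0000
(3,0): S=29.9010. Δ = (V_up−V_dn)/(S_up−S_dn) = (0.0000−0.0000)/(44.5525−28.1070) = 0.0000. V = [p*·0.0000 + (1−p*)·0.0000]/1.32 = 0.0000. B = V − Δ·S = 0.0000.
(3,1): S=47.3963. Δ = (V_up−V_dn)/(S_up−S_dn) = (1.0000−0.0000)/(70.6205−44.5525) = 0.0384. V = [p*·1.0000 + (1−p*)·0.0000]/1.32 = 0.5234. B = V − Δ·S = -1.2948.
(3,2): S=75.1282. Δ = (V_up−V_dn)/(S_up−S_dn) = (1.0000−1.0000)/(111.9410−70.6205) = 0.0000. V = [p*·1.0000 + (1−p*)·1.0000]/1.32 = 0.7576. B = V − Δ·S = 0.7576.
(3,3): S=119.0862. Δ = (V_up−V_dn)/(S_up−S_dn) = (1.0000−1.0000)/(177.4384−111.9410) = 0.0000. V = [p*·1.0000 + (1−p*)·1.0000]/1.32 = 0.7576. B = V − Δ·S = 0.7576.
(2,0): S=31.8096. Δ = (V_up−V_dn)/(S_up−S_dn) = (0.5234−0.0000)/(47.3963−29.9010) = 0.0299. V = [p*·0.5234 + (1−p*)·0.0000]/1.32 = 0.2740. B = V − Δ·S = -0.6777.
(2,1): S=50.4216. Δ = (V_up−V_dn)/(S_up−S_dn) = (0.7576−0.5234)/(75.1282−47.3963) = 0.0084. V = [p*·0.7576 + (1−p*)·0.5234]/1.32 = 0.5191. B = V − Δ·S = 0.0933.
(2,2): S=79.9236. Δ = (V_up−V_dn)/(S_up−S_dn) = (0.7576−0.7576)/(119.0862−75.1282) = 0.0000. V = [p*·0.7576 + (1−p*)·0.7576]/1.32 = 0.5739. B = V − Δ·S = 0.5739.
(1,0): S=33.8400. Δ = (V_up−V_dn)/(S_up−S_dn) = (0.5191−0.2740)/(50.4216−31.8096) = 0.0132. V = [p*·0.5191 + (1−p*)·0.2740]/1.32 = 0.3359. B = V − Δ·S = -0.1098.
(1,1): S=53.6400. Δ = (V_up−V_dn)/(S_up−S_dn) = (0.5739−0.5191)/(79.9236−50.4216) = 0.0019. V = [p*·0.5739 + (1−p*)·0.5191]/1.32 = 0.4219. B = V − Δ·S = 0.3223.
(0,0): S=36.0000. Δ = (V_up−V_dn)/(S_up−S_dn) = (0.4219−0.3359)/(53.6400−33.8400) = 0.0043. V = [p*·0.4219 + (1−p*)·0.3359]/1.32 = 0.2995. B = V − Δ·S = 0.1430.
The time-0 hedge costs 0.2995, which is the no-arbitrage price.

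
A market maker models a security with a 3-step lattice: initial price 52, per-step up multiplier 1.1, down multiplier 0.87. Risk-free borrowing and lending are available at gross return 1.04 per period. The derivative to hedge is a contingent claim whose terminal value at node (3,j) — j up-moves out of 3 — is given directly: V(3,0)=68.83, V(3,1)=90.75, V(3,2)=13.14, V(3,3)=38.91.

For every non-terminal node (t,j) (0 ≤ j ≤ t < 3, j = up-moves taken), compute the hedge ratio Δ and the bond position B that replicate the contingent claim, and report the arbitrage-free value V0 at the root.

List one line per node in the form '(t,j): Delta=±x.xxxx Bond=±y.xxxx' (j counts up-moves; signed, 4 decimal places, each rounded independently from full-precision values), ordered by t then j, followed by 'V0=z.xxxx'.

Since d<R<u, set p* = (R−d)/(u−d) = 0.7391; price each node as the discounted p*-expectation of its children.
Payoff layer (t=3): V(3,0)=68.8300, V(3,1)=90.7500, V(3,2)=13.1400, V(3,3)=38.9100
Node (2,0) S=39.3588: V=(p*·90.7500+(1−p*)·68.8300)/1.04=81.7613; Δ=(90.7500−68.8300)/(43.2947−34.2422)=2.4214; B=V−Δ·S=-13.5431
Node (2,1) S=49.7640: V=(p*·13.1400+(1−p*)·90.7500)/1.04=32.1020; Δ=(13.1400−90.7500)/(54.7404−43.2947)=-6.7807; B=V−Δ·S=369.5368
Node (2,2) S=62.9200: V=(p*·38.9100+(1−p*)·13.1400)/1.04=30.9494; Δ=(38.9100−13.1400)/(69.2120−54.7404)=1.7807; B=V−Δ·S=-81.0941
Node (1,0) S=45.2400: V=(p*·32.1020+(1−p*)·81.7613)/1.04=43.3237; Δ=(32.1020−81.7613)/(49.7640−39.3588)=-4.7725; B=V−Δ·S=259.2336
Node (1,1) S=57.2000: V=(p*·30.9494+(1−p*)·32.1020)/1.04=30.0482; Δ=(30.9494−32.1020)/(62.9200−49.7640)=-0.0876; B=V−Δ·S=35.0594
Node (0,0) S=52.0000: V=(p*·30.0482+(1−p*)·43.3237)/1.04=32.2224; Δ=(30.0482−43.3237)/(57.2000−45.2400)=-1.1100; B=V−Δ·S=89.9420
Each (Δ,B) replicates both successor values, so the strategy is self-financing and V0 is arbitrage-free.

(0,0): Delta=-1.1100 Bond=89.9420
(1,0): Delta=-4.7725 Bond=259.2336
(1,1): Delta=-0.0876 Bond=35.0594
(2,0): Delta=2.4214 Bond=-13.5431
(2,1): Delta=-6.7807 Bond=369.5368
(2,2): Delta=1.7807 Bond=-81.0941
V0=32.2224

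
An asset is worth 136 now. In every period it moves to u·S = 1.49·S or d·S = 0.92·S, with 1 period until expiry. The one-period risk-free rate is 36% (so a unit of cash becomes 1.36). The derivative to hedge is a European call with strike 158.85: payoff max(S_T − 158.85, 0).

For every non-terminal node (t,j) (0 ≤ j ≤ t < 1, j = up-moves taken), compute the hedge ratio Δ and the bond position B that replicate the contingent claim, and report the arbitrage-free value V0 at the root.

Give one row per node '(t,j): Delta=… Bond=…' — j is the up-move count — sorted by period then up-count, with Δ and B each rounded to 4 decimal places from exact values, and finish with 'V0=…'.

Under the risk-neutral measure, an up-move has probability p* = (R−d)/(u−d) = 0.7719 and values discount at R = 1.36.
Terminal values V(1,·): V(1,0)=0.0000, V(1,1)=43.7900
  t=0,j=0: stock 136.0000 → up 202.6400 (V=43.7900), down 125.1200 (V=0.0000). Price 24.8550; hedge Δ=0.5649, bond B=-51.9696.
Root portfolio cost Δ·136+B reproduces V0=24.8550.

(0,0): Delta=0.5649 Bond=-51.9696
V0=24.8550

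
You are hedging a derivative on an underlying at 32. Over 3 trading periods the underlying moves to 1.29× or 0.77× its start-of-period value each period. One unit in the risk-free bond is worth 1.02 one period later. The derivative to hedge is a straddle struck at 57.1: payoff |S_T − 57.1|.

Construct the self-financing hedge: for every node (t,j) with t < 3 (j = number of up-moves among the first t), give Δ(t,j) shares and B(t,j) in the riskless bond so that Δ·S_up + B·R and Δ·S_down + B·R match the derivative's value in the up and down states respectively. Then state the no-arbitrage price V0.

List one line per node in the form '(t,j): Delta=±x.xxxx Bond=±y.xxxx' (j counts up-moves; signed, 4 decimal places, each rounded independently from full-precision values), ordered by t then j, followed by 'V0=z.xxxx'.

Under the risk-neutral measure, an up-move has probability p* = (R−d)/(u−d) = 0.4808 and values discount at R = 1.02.
At expiry t=3: V(3,0)=42.4909, V(3,1)=32.6251, V(3,2)=16.0966, V(3,3)=11.5940
Node (2,0) S=18.9728: V=(p*·32.6251+(1−p*)·42.4909)/1.02=37.0076; Δ=(32.6251−42.4909)/(24.4749−14.6091)=-1.0000; B=V−Δ·S=55.9804
Node (2,1) S=31.7856: V=(p*·16.0966+(1−p*)·32.6251)/1.02=24.1948; Δ=(16.0966−32.6251)/(41.0034−24.4749)=-1.0000; B=V−Δ·S=55.9804
Node (2,2) S=53.2512: V=(p*·11.5940+(1−p*)·16.0966)/1.02=13.6587; Δ=(11.5940−16.0966)/(68.6940−41.0034)=-0.1626; B=V−Δ·S=22.3174
Node (1,0) S=24.6400: V=(p*·24.1948+(1−p*)·37.0076)/1.02=30.2427; Δ=(24.1948−37.0076)/(31.7856−18.9728)=-1.0000; B=V−Δ·S=54.8827
Node (1,1) S=41.2800: V=(p*·13.6587+(1−p*)·24.1948)/1.02=18.7543; Δ=(13.6587−24.1948)/(53.2512−31.7856)=-0.4908; B=V−Δ·S=39.0160
Node (0,0) S=32.0000: V=(p*·18.7543+(1−p*)·30.2427)/1.02=24.2348; Δ=(18.7543−30.2427)/(41.2800−24.6400)=-0.6904; B=V−Δ·S=46.3279
Check: Δ(0,0)·S0 + B(0,0) = 24.2348 = V0.

(0,0): Delta=-0.6904 Bond=46.3279
(1,0): Delta=-1.0000 Bond=54.8827
(1,1): Delta=-0.4908 Bond=39.0160
(2,0): Delta=-1.0000 Bond=55.9804
(2,1): Delta=-1.0000 Bond=55.9804
(2,2): Delta=-0.1626 Bond=22.3174
V0=24.2348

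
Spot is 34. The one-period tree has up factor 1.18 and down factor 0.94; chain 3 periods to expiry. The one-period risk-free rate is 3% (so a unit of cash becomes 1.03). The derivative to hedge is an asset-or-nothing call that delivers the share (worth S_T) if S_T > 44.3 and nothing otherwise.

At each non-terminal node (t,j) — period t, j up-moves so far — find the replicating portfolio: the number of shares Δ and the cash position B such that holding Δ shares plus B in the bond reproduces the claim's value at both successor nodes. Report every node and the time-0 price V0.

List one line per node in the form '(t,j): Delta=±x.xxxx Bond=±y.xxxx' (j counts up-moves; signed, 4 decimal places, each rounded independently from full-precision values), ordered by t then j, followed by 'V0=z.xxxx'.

Since d<R<u, set p* = (R−d)/(u−d) = 0.3750; price each node as the discounted p*-expectation of its children.
Terminal values V(3,·): V(3,0)=0.0000, V(3,1)=0.0000, V(3,2)=44.5011, V(3,3)=55.8631
Node (2,0) S=30.0424: V=(p*·0.0000+(1−p*)·0.0000)/1.03=0.0000; Δ=(0.0000−0.0000)/(35.4500−28.2399)=0.0000; B=V−Δ·S=0.0000
Node (2,1) S=37.7128: V=(p*·44.5011+(1−p*)·0.0000)/1.03=16.2019; Δ=(44.5011−0.0000)/(44.5011−35.4500)=4.9167; B=V−Δ·S=-169.2194
Node (2,2) S=47.3416: V=(p*·55.8631+(1−p*)·44.5011)/1.03=47.3416; Δ=(55.8631−44.5011)/(55.8631−44.5011)=1.0000; B=V−Δ·S=0.0000
Node (1,0) S=31.9600: V=(p*·16.2019+(1−p*)·0.0000)/1.03=5.8987; Δ=(16.2019−0.0000)/(37.7128−30.0424)=2.1123; B=V−Δ·S=-61.6090
Node (1,1) S=40.1200: V=(p*·47.3416+(1−p*)·16.2019)/1.03=27.0672; Δ=(47.3416−16.2019)/(47.3416−37.7128)=3.2340; B=V−Δ·S=-102.6817
Node (0,0) S=34.0000: V=(p*·27.0672+(1−p*)·5.8987)/1.03=13.4339; Δ=(27.0672−5.8987)/(40.1200−31.9600)=2.5942; B=V−Δ·S=-74.7682
The time-0 hedge costs 13.4339, which is the no-arbitrage price.

(0,0): Delta=2.5942 Bond=-74.7682
(1,0): Delta=2.1123 Bond=-61.6090
(1,1): Delta=3.2340 Bond=-102.6817
(2,0): Delta=0.0000 Bond=0.0000
(2,1): Delta=4.9167 Bond=-169.2194
(2,2): Delta=1.0000 Bond=0.0000
V0=13.4339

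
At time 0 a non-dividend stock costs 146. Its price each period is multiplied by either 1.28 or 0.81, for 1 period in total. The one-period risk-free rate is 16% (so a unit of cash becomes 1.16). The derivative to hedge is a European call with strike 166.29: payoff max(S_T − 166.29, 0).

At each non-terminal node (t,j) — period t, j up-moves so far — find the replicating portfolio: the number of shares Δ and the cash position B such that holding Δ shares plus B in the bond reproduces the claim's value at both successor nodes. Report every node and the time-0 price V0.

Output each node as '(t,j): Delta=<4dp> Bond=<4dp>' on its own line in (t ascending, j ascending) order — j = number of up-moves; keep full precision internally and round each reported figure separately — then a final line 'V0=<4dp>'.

Risk-neutral probability p* = (R−d)/(u−d) = (1.16−0.81)/(1.28−0.81) = 0.7447.
At expiry t=1: V(1,0)=0.0000, V(1,1)=20.5900
  t=0,j=0: stock 146.0000 → up 186.8800 (V=20.5900), down 118.2600 (V=0.0000). Price 13.2181; hedge Δ=0.3001, bond B=-30.5904.
Check: Δ(0,0)·S0 + B(0,0) = 13.2181 = V0.

(0,0): Delta=0.3001 Bond=-30.5904
V0=13.2181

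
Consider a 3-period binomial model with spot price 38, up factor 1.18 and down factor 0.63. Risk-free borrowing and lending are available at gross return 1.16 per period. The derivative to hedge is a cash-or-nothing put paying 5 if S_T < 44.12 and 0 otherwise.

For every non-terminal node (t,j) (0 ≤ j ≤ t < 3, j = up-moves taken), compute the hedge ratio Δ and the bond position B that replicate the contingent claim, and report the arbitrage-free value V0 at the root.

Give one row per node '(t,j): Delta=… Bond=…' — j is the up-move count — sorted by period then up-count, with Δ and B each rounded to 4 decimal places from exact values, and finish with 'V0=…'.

Under the risk-neutral measure, an up-move has probability p* = (R−d)/(u−d) = 0.9636 and values discount at R = 1.16.
Terminal values V(3,·): V(3,0)=5.0000, V(3,1)=5.0000, V(3,2)=5.0000, V(3,3)=0.0000
  t=2,j=0: stock 15.0822 → up 17.7970 (V=5.0000), down 9.5018 (V=5.0000). Price 4.3103; hedge Δ=0.0000, bond B=4.3103.
  t=2,j=1: stock 28.2492 → up 33.3341 (V=5.0000), down 17.7970 (V=5.0000). Price 4.3103; hedge Δ=0.0000, bond B=4.3103.
  t=2,j=2: stock 52.9112 → up 62.4352 (V=0.0000), down 33.3341 (V=5.0000). Price 0.1567; hedge Δ=-0.1718, bond B=9.2476.
  t=1,j=0: stock 23.9400 → up 28.2492 (V=4.3103), down 15.0822 (V=4.3103). Price 3.7158; hedge Δ=0.0000, bond B=3.7158.
  t=1,j=1: stock 44.8400 → up 52.9112 (V=0.1567), down 28.2492 (V=4.3103). Price 0.2653; hedge Δ=-0.1684, bond B=7.8173.
  t=0,j=0: stock 38.0000 → up 44.8400 (V=0.2653), down 23.9400 (V=3.7158). Price 0.3369; hedge Δ=-0.1651, bond B=6.6105.
Each (Δ,B) replicates both successor values, so the strategy is self-financing and V0 is arbitrage-free.

(0,0): Delta=-0.1651 Bond=6.6105
(1,0): Delta=0.0000 Bond=3.7158
(1,1): Delta=-0.1684 Bond=7.8173
(2,0): Delta=0.0000 Bond=4.3103
(2,1): Delta=0.0000 Bond=4.3103
(2,2): Delta=-0.1718 Bond=9.2476
V0=0.3369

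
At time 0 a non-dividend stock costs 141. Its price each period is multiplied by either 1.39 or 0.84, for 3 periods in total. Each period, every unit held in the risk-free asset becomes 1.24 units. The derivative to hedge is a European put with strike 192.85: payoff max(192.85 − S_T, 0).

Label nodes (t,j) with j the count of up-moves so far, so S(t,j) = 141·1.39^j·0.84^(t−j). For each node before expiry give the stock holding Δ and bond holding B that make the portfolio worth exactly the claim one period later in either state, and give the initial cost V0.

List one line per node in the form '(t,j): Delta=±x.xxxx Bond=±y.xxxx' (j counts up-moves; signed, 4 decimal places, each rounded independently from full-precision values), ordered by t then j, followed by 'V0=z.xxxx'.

Since d<R<u, set p* = (R−d)/(u−d) = 0.7273; price each node as the discounted p*-expectation of its children.
Terminal values V(3,·): V(3,0)=109.2787, V(3,1)=54.5595, V(3,2)=0.0000, V(3,3)=0.0000
(2,0): S=99.4896. Δ = (V_up−V_dn)/(S_up−S_dn) = (54.5595−109.2787)/(138.2905−83.5713) = -1.0000. V = [p*·54.5595 + (1−p*)·109.2787]/1.24 = 56.0346. B = V − Δ·S = 155.5242.
(2,1): S=164.6316. Δ = (V_up−V_dn)/(S_up−S_dn) = (0.0000−54.5595)/(228.8379−138.2905) = -0.6026. V = [p*·0.0000 + (1−p*)·54.5595]/1.24 = 11.9999. B = V − Δ·S = 111.1989.
(2,2): S=272.4261. Δ = (V_up−V_dn)/(S_up−S_dn) = (0.0000−0.0000)/(378.6723−228.8379) = 0.0000. V = [p*·0.0000 + (1−p*)·0.0000]/1.24 = 0.0000. B = V − Δ·S = 0.0000.
(1,0): S=118.4400. Δ = (V_up−V_dn)/(S_up−S_dn) = (11.9999−56.0346)/(164.6316−99.4896) = -0.6760. V = [p*·11.9999 + (1−p*)·56.0346]/1.24 = 19.3624. B = V − Δ·S = 99.4255.
(1,1): S=195.9900. Δ = (V_up−V_dn)/(S_up−S_dn) = (0.0000−11.9999)/(272.4261−164.6316) = -0.1113. V = [p*·0.0000 + (1−p*)·11.9999]/1.24 = 2.6393. B = V − Δ·S = 24.4572.
(0,0): S=141.0000. Δ = (V_up−V_dn)/(S_up−S_dn) = (2.6393−19.3624)/(195.9900−118.4400) = -0.2156. V = [p*·2.6393 + (1−p*)·19.3624]/1.24 = 5.8065. B = V − Δ·S = 36.2122.
Each (Δ,B) replicates both successor values, so the strategy is self-financing and V0 is arbitrage-free.

(0,0): Delta=-0.2156 Bond=36.2122
(1,0): Delta=-0.6760 Bond=99.4255
(1,1): Delta=-0.1113 Bond=24.4572
(2,0): Delta=-1.0000 Bond=155.5242
(2,1): Delta=-0.6026 Bond=111.1989
(2,2): Delta=0.0000 Bond=0.0000
V0=5.8065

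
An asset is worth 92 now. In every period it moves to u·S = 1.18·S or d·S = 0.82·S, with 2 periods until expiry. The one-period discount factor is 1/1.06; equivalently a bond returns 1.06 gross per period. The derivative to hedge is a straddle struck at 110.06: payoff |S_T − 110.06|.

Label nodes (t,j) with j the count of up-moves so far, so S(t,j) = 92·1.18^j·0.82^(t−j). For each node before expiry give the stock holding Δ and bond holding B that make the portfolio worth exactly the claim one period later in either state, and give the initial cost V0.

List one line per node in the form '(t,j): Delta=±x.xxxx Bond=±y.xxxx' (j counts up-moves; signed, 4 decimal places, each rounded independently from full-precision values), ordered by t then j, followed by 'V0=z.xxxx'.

(0,0): Delta=-0.3148 Bond=49.1896
(1,0): Delta=-1.0000 Bond=103.8302
(1,1): Delta=-0.0768 Bond=26.2964
V0=20.2252

Since d<R<u, set p* = (R−d)/(u−d) = 0.6667; price each node as the discounted p*-expectation of its children.
Terminal values V(2,·): V(2,0)=48.1992, V(2,1)=21.0408, V(2,2)=18.0408
  t=1,j=0: stock 75.4400 → up 89.0192 (V=21.0408), down 61.8608 (V=48.1992). Price 28.3902; hedge Δ=-1.0000, bond B=103.8302.
  t=1,j=1: stock 108.5600 → up 128.1008 (V=18.0408), down 89.0192 (V=21.0408). Price 17.9630; hedge Δ=-0.0768, bond B=26.2964.
  t=0,j=0: stock 92.0000 → up 108.5600 (V=17.9630), down 75.4400 (V=28.3902). Price 20.2252; hedge Δ=-0.3148, bond B=49.1896.
Check: Δ(0,0)·S0 + B(0,0) = 20.2252 = V0.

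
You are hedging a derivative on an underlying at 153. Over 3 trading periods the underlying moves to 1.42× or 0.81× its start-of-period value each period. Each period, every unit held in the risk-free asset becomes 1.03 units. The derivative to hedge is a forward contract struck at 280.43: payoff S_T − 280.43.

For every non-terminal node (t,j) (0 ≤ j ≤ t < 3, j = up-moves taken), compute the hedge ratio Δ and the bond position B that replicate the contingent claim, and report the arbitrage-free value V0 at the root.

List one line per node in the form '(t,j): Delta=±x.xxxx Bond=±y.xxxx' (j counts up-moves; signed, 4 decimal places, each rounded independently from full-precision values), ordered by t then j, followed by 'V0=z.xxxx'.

(0,0): Delta=1.0000 Bond=-256.6332
(1,0): Delta=1.0000 Bond=-264.3322
(1,1): Delta=1.0000 Bond=-264.3322
(2,0): Delta=1.0000 Bond=-272.2621
(2,1): Delta=1.0000 Bond=-272.2621
(2,2): Delta=1.0000 Bond=-272.2621
V0=-103.6332

No-arbitrage ⇒ martingale measure with p* = (R−d)/(u−d) = 0.3607.
Payoff layer (t=3): V(3,0)=-199.1195, V(3,1)=-137.8857, V(3,2)=-30.5375, V(3,3)=157.6531
  t=2,j=0: stock 100.3833 → up 142.5443 (V=-137.8857), down 81.3105 (V=-199.1195). Price -171.8788; hedge Δ=1.0000, bond B=-272.2621.
  t=2,j=1: stock 175.9806 → up 249.8925 (V=-30.5375), down 142.5443 (V=-137.8857). Price -96.2815; hedge Δ=1.0000, bond B=-272.2621.
  t=2,j=2: stock 308.5092 → up 438.0831 (V=157.6531), down 249.8925 (V=-30.5375). Price 36.2471; hedge Δ=1.0000, bond B=-272.2621.
  t=1,j=0: stock 123.9300 → up 175.9806 (V=-96.2815), down 100.3833 (V=-171.8788). Price -140.4022; hedge Δ=1.0000, bond B=-264.3322.
  t=1,j=1: stock 217.2600 → up 308.5092 (V=36.2471), down 175.9806 (V=-96.2815). Price -47.0722; hedge Δ=1.0000, bond B=-264.3322.
  t=0,j=0: stock 153.0000 → up 217.2600 (V=-47.0722), down 123.9300 (V=-140.4022). Price -103.6332; hedge Δ=1.0000, bond B=-256.6332.
The time-0 hedge costs -103.6332, which is the no-arbitrage price.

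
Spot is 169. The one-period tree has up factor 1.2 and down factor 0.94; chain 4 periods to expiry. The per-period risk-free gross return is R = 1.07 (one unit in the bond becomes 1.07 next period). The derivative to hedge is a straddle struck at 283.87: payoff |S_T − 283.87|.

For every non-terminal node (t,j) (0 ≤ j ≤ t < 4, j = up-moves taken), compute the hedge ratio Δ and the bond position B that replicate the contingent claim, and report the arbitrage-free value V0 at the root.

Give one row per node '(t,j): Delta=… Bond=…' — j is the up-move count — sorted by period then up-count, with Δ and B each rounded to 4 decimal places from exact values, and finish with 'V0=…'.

(0,0): Delta=-0.6908 Bond=170.6615
(1,0): Delta=-1.0000 Bond=231.7225
(1,1): Delta=-0.4486 Bond=133.4931
(2,0): Delta=-1.0000 Bond=247.9431
(2,1): Delta=-1.0000 Bond=247.9431
(2,2): Delta=-0.0168 Bond=37.7322
(3,0): Delta=-1.0000 Bond=265.2991
(3,1): Delta=-1.0000 Bond=265.2991
(3,2): Delta=-1.0000 Bond=265.2991
(3,3): Delta=0.7535 Bond=-184.5521
V0=53.9112

Risk-neutral probability p* = (R−d)/(u−d) = (1.07−0.94)/(1.2−0.94) = 0.5000.
Payoff layer (t=4): V(4,0)=151.9234, V(4,1)=115.4276, V(4,2)=68.8371, V(4,3)=9.3599, V(4,4)=66.5684
  t=3,j=0: stock 140.3687 → up 168.4424 (V=115.4276), down 131.9466 (V=151.9234). Price 124.9304; hedge Δ=-1.0000, bond B=265.2991.
  t=3,j=1: stock 179.1941 → up 215.0329 (V=68.8371), down 168.4424 (V=115.4276). Price 86.1050; hedge Δ=-1.0000, bond B=265.2991.
  t=3,j=2: stock 228.7584 → up 274.5101 (V=9.3599), down 215.0329 (V=68.8371). Price 36.5407; hedge Δ=-1.0000, bond B=265.2991.
  t=3,j=3: stock 292.0320 → up 350.4384 (V=66.5684), down 274.5101 (V=9.3599). Price 35.4805; hedge Δ=0.7535, bond B=-184.5521.
  t=2,j=0: stock 149.3284 → up 179.1941 (V=86.1050), down 140.3687 (V=124.9304). Price 98.6147; hedge Δ=-1.0000, bond B=247.9431.
  t=2,j=1: stock 190.6320 → up 228.7584 (V=36.5407), down 179.1941 (V=86.1050). Price 57.3111; hedge Δ=-1.0000, bond B=247.9431.
  t=2,j=2: stock 243.3600 → up 292.0320 (V=35.4805), down 228.7584 (V=36.5407). Price 33.6548; hedge Δ=-0.0168, bond B=37.7322.
  t=1,j=0: stock 158.8600 → up 190.6320 (V=57.3111), down 149.3284 (V=98.6147). Price 72.8625; hedge Δ=-1.0000, bond B=231.7225.
  t=1,j=1: stock 202.8000 → up 243.3600 (V=33.6548), down 190.6320 (V=57.3111). Price 42.5074; hedge Δ=-0.4486, bond B=133.4931.
  t=0,j=0: stock 169.0000 → up 202.8000 (V=42.5074), down 158.8600 (V=72.8625). Price 53.9112; hedge Δ=-0.6908, bond B=170.6615.
Root portfolio cost Δ·169+B reproduces V0=53.9112.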